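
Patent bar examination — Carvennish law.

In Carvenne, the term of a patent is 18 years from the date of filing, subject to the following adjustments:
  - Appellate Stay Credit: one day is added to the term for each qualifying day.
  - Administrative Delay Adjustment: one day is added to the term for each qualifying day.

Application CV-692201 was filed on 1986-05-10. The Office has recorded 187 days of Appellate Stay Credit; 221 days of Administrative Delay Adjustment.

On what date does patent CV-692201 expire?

Base term: filing date + 18 years → 10 May 2004.
Appellate Stay Credit: +187 days → 13 November 2004.
Administrative Delay Adjustment: +221 days → 22 June 2005.

June 22, 2005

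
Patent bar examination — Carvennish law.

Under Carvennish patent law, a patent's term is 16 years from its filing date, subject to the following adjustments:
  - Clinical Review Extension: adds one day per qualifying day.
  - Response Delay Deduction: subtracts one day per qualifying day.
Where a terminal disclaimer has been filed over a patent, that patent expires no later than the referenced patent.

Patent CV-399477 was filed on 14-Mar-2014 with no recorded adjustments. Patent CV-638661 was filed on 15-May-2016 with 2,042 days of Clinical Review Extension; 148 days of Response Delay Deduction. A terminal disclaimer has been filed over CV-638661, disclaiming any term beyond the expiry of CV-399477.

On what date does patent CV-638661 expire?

Natural term of CV-638661:
  Base: filing + 16 years → 15 May 2032.
  Clinical Review Extension: +2042 days → 17 December 2037.
  Response Delay Deduction: −148 days → 22 July 2037.
Expiry of referenced patent CV-399477:
  Base: filing + 16 years → 14 March 2030.
Terminal disclaimer: CV-638661 expires on the earlier of 22 July 2037 and 14 March 2030.

2030-03-14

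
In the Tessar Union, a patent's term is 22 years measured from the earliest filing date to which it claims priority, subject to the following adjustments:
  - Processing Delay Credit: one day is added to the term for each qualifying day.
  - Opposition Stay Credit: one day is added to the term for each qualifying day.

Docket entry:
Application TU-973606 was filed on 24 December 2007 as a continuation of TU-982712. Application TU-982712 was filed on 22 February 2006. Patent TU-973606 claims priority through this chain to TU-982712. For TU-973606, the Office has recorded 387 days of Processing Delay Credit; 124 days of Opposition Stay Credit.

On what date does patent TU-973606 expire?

Earliest priority filing: 22 February 2006.
Base term: 22 February 2006 + 22 years → 22 February 2028.
Processing Delay Credit: +387 days → 15 March 2029.
Opposition Stay Credit: +124 days → 17 July 2029.

July 17, 2029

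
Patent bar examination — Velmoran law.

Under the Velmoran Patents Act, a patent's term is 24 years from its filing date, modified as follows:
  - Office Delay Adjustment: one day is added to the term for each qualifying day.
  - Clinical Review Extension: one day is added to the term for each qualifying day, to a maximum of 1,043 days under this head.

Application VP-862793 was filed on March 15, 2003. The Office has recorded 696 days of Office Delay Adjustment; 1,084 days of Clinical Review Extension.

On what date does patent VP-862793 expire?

Base term: filing date + 24 years → 15 March 2027.
Office Delay Adjustment: +696 days → 8 February 2029.
Clinical Review Extension: 1084 days claimed exceeds the 1043-day cap, so +1043 days → 18 December 2031.

December 18, 2031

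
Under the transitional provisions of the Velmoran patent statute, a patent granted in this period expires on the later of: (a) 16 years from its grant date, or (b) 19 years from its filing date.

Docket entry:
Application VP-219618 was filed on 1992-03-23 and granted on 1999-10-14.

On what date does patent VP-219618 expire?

October 14, 2015

(a) grant + 16 years → 14 October 2015.
(b) filing + 19 years → 23 March 2011.
Later of the two: 14 October 2015.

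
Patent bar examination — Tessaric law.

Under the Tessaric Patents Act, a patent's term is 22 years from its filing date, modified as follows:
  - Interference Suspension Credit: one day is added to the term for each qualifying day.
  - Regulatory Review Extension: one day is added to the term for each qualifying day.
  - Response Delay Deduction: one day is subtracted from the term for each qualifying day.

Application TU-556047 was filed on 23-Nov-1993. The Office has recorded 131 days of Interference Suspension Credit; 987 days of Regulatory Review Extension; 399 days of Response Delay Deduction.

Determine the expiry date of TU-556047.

Base term: filing date + 22 years → 23 November 2015.
Interference Suspension Credit: +131 days → 2 April 2016.
Regulatory Review Extension: +987 days → 15 December 2018.
Response Delay Deduction: −399 days → 11 November 2017.

2017-11-11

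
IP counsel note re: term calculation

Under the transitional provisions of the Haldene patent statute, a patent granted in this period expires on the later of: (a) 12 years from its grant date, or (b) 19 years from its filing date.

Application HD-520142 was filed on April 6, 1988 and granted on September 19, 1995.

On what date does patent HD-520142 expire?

September 19, 2007

(a) grant + 12 years → 19 September 2007.
(b) filing + 19 years → 6 April 2007.
Later of the two: 19 September 2007.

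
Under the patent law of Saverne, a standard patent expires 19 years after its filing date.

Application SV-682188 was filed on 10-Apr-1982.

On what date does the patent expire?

April 10, 2001

Filing date + 19 years → 10 April 2001.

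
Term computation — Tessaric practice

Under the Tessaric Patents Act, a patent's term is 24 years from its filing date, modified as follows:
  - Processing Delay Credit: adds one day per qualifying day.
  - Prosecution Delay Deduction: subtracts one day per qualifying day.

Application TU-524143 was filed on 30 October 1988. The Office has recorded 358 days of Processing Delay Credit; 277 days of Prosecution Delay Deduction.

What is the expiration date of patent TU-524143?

Base term: filing date + 24 years → 30 October 2012.
Processing Delay Credit: +358 days → 23 October 2013.
Prosecution Delay Deduction: −277 days → 19 January 2013.

January 19, 2013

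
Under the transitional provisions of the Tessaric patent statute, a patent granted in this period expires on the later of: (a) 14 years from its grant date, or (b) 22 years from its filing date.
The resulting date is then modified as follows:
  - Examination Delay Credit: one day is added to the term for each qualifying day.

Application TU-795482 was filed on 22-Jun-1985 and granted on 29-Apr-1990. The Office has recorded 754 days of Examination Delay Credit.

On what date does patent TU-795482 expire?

July 15, 2009

(a) grant + 14 years → 29 April 2004.
(b) filing + 22 years → 22 June 2007.
Later of the two: 22 June 2007.
Examination Delay Credit: +754 days → 15 July 2009.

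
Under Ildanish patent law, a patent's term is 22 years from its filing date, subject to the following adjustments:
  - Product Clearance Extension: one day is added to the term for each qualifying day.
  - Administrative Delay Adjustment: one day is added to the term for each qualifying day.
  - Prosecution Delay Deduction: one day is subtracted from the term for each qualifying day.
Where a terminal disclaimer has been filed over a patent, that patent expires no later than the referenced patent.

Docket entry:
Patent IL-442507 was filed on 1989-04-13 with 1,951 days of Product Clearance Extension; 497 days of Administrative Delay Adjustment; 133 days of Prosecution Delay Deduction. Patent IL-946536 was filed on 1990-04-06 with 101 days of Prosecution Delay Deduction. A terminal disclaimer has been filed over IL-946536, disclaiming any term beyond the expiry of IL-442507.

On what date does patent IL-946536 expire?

2011-12-27

Natural term of IL-946536:
  Base: filing + 22 years → 6 April 2012.
  Prosecution Delay Deduction: −101 days → 27 December 2011.
Expiry of referenced patent IL-442507:
  Base: filing + 22 years → 13 April 2011.
  Product Clearance Extension: +1951 days → 15 August 2016.
  Administrative Delay Adjustment: +497 days → 25 December 2017.
  Prosecution Delay Deduction: −133 days → 14 August 2017.
Terminal disclaimer: IL-946536 expires on the earlier of 27 December 2011 and 14 August 2017.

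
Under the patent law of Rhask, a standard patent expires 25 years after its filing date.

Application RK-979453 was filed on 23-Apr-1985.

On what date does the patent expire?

April 23, 2010

Filing date + 25 years → 23 April 2010.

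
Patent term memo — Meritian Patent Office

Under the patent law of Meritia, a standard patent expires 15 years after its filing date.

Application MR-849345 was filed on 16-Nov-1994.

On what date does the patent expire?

November 16, 2009

Filing date + 15 years → 16 November 2009.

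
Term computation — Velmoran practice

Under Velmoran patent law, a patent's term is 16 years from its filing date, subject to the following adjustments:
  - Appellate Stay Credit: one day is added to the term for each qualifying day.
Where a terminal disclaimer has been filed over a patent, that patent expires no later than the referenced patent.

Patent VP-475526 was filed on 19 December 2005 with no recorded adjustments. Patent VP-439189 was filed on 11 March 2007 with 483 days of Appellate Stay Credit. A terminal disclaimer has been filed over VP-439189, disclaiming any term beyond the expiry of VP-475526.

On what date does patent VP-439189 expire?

Natural term of VP-439189:
  Base: filing + 16 years → 11 March 2023.
  Appellate Stay Credit: +483 days → 6 July 2024.
Expiry of referenced patent VP-475526:
  Base: filing + 16 years → 19 December 2021.
Terminal disclaimer: VP-439189 expires on the earlier of 6 July 2024 and 19 December 2021.

2021-12-19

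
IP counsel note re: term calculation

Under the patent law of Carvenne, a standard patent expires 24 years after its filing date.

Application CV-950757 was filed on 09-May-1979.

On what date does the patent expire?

May 9, 2003

Filing date + 24 years → 9 May 2003.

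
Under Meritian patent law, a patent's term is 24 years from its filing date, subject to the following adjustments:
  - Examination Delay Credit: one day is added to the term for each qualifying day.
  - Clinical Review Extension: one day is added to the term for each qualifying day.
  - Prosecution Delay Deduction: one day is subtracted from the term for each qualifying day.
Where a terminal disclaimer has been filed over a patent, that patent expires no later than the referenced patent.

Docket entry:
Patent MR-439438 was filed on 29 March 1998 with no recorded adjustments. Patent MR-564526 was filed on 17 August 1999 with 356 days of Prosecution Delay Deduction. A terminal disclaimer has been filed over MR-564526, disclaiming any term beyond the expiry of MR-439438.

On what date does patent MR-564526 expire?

2022-03-29

Natural term of MR-564526:
  Base: filing + 24 years → 17 August 2023.
  Prosecution Delay Deduction: −356 days → 26 August 2022.
Expiry of referenced patent MR-439438:
  Base: filing + 24 years → 29 March 2022.
Terminal disclaimer: MR-564526 expires on the earlier of 26 August 2022 and 29 March 2022.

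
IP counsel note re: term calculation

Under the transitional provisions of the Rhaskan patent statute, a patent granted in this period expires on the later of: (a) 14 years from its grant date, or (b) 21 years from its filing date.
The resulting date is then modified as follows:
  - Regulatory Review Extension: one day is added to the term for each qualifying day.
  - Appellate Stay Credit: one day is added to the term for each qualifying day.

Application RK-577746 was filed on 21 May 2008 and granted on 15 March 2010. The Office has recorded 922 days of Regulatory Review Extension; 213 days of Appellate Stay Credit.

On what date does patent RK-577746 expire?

June 29, 2032

(a) grant + 14 years → 15 March 2024.
(b) filing + 21 years → 21 May 2029.
Later of the two: 21 May 2029.
Regulatory Review Extension: +922 days → 29 November 2031.
Appellate Stay Credit: +213 days → 29 June 2032.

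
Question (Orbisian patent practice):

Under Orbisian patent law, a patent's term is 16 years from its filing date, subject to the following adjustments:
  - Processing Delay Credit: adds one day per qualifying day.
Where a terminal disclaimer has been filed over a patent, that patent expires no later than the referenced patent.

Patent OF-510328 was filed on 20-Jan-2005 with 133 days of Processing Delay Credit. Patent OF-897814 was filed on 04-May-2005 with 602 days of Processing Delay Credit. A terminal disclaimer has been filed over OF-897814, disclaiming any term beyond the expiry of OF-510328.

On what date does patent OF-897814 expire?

Natural term of OF-897814:
  Base: filing + 16 years → 4 May 2021.
  Processing Delay Credit: +602 days → 27 December 2022.
Expiry of referenced patent OF-510328:
  Base: filing + 16 years → 20 January 2021.
  Processing Delay Credit: +133 days → 2 June 2021.
Terminal disclaimer: OF-897814 expires on the earlier of 27 December 2022 and 2 June 2021.

June 2, 2021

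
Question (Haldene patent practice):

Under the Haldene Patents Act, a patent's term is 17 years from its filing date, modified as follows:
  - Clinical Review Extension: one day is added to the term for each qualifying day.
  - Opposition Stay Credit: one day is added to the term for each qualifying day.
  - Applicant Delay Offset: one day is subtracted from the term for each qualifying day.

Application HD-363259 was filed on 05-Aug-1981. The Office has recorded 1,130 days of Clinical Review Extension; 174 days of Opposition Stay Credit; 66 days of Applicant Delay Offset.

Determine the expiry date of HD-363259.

2001-12-25

Base term: filing date + 17 years → 5 August 1998.
Clinical Review Extension: +1130 days → 8 September 2001.
Opposition Stay Credit: +174 days → 1 March 2002.
Applicant Delay Offset: −66 days → 25 December 2001.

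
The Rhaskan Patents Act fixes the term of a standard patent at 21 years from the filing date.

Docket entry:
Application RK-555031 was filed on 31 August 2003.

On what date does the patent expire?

Filing date + 21 years → 31 August 2024.

August 31, 2024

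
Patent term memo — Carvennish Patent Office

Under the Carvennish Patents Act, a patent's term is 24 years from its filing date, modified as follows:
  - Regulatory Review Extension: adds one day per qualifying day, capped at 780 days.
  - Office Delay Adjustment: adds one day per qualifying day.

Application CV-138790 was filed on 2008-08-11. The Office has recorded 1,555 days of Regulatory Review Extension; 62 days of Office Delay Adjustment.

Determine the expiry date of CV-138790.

Base term: filing date + 24 years → 11 August 2032.
Regulatory Review Extension: 1555 days claimed exceeds the 780-day cap, so +780 days → 30 September 2034.
Office Delay Adjustment: +62 days → 1 December 2034.

2034-12-01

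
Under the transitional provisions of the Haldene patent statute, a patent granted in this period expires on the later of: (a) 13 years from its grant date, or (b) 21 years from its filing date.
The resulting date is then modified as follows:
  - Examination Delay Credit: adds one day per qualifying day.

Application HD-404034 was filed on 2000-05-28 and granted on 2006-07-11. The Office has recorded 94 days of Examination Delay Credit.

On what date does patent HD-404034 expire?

(a) grant + 13 years → 11 July 2019.
(b) filing + 21 years → 28 May 2021.
Later of the two: 28 May 2021.
Examination Delay Credit: +94 days → 30 August 2021.

August 30, 2021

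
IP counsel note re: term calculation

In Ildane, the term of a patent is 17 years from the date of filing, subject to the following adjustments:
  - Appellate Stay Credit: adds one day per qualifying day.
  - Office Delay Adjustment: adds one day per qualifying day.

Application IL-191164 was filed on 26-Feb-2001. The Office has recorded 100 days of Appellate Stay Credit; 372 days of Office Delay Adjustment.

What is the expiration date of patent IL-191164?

Base term: filing date + 17 years → 26 February 2018.
Appellate Stay Credit: +100 days → 6 June 2018.
Office Delay Adjustment: +372 days → 13 June 2019.

June 13, 2019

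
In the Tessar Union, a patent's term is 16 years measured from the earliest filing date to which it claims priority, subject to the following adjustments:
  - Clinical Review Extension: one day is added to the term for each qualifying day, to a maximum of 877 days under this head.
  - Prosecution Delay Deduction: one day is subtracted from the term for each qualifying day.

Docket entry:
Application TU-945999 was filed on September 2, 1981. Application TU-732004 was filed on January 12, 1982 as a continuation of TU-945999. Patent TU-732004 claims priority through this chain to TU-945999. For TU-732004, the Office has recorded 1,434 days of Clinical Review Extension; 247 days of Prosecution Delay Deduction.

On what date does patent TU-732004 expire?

Earliest priority filing: 2 September 1981.
Base term: 2 September 1981 + 16 years → 2 September 1997.
Clinical Review Extension: 1434 days claimed exceeds the 877-day cap, so +877 days → 27 January 2000.
Prosecution Delay Deduction: −247 days → 25 May 1999.

1999-05-25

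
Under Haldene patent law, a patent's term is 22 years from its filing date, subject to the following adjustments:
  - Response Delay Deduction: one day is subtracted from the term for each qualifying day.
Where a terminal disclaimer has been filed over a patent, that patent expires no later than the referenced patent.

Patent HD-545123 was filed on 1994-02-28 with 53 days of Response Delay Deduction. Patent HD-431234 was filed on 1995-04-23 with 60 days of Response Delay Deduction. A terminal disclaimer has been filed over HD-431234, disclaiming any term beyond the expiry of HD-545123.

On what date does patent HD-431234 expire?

Natural term of HD-431234:
  Base: filing + 22 years → 23 April 2017.
  Response Delay Deduction: −60 days → 22 February 2017.
Expiry of referenced patent HD-545123:
  Base: filing + 22 years → 28 February 2016.
  Response Delay Deduction: −53 days → 6 January 2016.
Terminal disclaimer: HD-431234 expires on the earlier of 22 February 2017 and 6 January 2016.

2016-01-06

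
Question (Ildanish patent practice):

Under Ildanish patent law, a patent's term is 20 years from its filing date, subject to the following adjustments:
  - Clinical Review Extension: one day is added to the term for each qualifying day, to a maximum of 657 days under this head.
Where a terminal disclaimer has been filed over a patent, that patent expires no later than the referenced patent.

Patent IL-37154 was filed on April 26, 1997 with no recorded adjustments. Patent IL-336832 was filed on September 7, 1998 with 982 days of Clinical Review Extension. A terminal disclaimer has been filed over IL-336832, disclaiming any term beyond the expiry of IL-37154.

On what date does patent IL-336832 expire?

Natural term of IL-336832:
  Base: filing + 20 years → 7 September 2018.
  Clinical Review Extension: 982 days claimed exceeds the 657-day cap, so +657 days → 25 June 2020.
Expiry of referenced patent IL-37154:
  Base: filing + 20 years → 26 April 2017.
Terminal disclaimer: IL-336832 expires on the earlier of 25 June 2020 and 26 April 2017.

April 26, 2017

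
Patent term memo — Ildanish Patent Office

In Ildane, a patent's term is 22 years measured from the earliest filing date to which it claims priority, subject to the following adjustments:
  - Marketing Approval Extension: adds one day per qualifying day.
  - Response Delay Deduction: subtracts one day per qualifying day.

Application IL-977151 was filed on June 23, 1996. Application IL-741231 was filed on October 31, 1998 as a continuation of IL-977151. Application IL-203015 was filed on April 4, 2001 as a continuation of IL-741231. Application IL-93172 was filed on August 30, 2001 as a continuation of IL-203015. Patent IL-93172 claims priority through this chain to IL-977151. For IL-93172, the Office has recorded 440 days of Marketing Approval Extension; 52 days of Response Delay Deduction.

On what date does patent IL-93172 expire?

Earliest priority filing: 23 June 1996.
Base term: 23 June 1996 + 22 years → 23 June 2018.
Marketing Approval Extension: +440 days → 6 September 2019.
Response Delay Deduction: −52 days → 16 July 2019.

2019-07-16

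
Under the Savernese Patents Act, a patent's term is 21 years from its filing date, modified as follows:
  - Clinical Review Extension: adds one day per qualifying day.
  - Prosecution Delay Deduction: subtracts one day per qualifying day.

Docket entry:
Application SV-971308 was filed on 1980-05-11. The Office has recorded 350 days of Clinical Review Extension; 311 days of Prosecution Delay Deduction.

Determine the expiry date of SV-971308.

Base term: filing date + 21 years → 11 May 2001.
Clinical Review Extension: +350 days → 26 April 2002.
Prosecution Delay Deduction: −311 days → 19 June 2001.

2001-06-19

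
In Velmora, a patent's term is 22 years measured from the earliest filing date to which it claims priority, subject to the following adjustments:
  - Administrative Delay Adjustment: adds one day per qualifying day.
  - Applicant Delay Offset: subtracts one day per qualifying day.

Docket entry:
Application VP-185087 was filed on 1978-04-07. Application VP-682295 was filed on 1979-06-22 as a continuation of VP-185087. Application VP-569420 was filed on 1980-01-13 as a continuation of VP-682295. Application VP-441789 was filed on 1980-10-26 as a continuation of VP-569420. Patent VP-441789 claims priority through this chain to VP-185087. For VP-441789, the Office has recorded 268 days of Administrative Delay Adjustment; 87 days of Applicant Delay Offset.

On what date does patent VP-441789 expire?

Earliest priority filing: 7 April 1978.
Base term: 7 April 1978 + 22 years → 7 April 2000.
Administrative Delay Adjustment: +268 days → 31 December 2000.
Applicant Delay Offset: −87 days → 5 October 2000.

October 5, 2000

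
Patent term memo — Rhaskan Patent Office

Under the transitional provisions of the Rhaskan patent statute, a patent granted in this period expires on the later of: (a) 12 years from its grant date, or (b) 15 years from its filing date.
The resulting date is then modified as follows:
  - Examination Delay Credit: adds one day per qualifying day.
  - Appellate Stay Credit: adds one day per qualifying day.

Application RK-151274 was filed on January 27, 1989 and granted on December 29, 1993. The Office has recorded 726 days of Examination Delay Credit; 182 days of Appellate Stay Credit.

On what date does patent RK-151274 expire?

(a) grant + 12 years → 29 December 2005.
(b) filing + 15 years → 27 January 2004.
Later of the two: 29 December 2005.
Examination Delay Credit: +726 days → 25 December 2007.
Appellate Stay Credit: +182 days → 24 June 2008.

2008-06-24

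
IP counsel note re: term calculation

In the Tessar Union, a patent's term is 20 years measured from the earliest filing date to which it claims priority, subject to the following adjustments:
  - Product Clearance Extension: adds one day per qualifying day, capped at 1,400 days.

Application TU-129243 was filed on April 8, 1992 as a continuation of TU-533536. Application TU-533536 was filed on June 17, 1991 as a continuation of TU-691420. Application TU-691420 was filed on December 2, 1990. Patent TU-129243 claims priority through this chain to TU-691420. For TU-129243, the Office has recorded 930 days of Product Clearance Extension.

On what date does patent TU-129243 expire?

Earliest priority filing: 2 December 1990.
Base term: 2 December 1990 + 20 years → 2 December 2010.
Product Clearance Extension: 930 days (within the 1400-day cap) → +930 days → 19 June 2013.

June 19, 2013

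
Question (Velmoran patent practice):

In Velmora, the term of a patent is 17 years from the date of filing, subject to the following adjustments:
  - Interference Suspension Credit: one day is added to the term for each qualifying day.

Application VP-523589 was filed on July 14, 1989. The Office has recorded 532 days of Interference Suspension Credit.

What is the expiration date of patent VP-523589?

2007-12-28

Base term: filing date + 17 years → 14 July 2006.
Interference Suspension Credit: +532 days → 28 December 2007.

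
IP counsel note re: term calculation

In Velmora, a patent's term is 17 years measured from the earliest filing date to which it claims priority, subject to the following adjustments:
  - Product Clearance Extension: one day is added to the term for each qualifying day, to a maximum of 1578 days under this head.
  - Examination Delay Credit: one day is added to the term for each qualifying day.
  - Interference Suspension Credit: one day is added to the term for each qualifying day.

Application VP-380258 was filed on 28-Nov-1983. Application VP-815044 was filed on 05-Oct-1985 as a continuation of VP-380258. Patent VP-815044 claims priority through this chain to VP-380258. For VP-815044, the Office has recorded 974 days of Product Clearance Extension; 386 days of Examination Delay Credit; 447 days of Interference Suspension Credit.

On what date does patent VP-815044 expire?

Earliest priority filing: 28 November 1983.
Base term: 28 November 1983 + 17 years → 28 November 2000.
Product Clearance Extension: 974 days (within the 1578-day cap) → +974 days → 30 July 2003.
Examination Delay Credit: +386 days → 19 August 2004.
Interference Suspension Credit: +447 days → 9 November 2005.

November 9, 2005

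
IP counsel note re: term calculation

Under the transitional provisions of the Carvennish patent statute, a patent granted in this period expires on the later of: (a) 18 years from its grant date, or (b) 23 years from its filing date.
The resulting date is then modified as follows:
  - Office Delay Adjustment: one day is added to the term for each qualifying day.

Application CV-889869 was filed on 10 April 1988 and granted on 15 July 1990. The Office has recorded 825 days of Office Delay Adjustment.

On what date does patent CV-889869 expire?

July 13, 2013

(a) grant + 18 years → 15 July 2008.
(b) filing + 23 years → 10 April 2011.
Later of the two: 10 April 2011.
Office Delay Adjustment: +825 days → 13 July 2013.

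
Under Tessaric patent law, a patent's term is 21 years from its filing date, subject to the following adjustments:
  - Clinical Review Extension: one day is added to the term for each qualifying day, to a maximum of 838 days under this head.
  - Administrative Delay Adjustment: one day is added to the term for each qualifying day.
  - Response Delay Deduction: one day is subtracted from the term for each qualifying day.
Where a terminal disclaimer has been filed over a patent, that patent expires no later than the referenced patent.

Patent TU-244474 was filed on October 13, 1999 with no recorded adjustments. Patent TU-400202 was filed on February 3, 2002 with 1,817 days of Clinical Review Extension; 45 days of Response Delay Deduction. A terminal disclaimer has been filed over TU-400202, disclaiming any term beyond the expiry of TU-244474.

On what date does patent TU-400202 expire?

2020-10-13

Natural term of TU-400202:
  Base: filing + 21 years → 3 February 2023.
  Clinical Review Extension: 1817 days claimed exceeds the 838-day cap, so +838 days → 21 May 2025.
  Response Delay Deduction: −45 days → 6 April 2025.
Expiry of referenced patent TU-244474:
  Base: filing + 21 years → 13 October 2020.
Terminal disclaimer: TU-400202 expires on the earlier of 6 April 2025 and 13 October 2020.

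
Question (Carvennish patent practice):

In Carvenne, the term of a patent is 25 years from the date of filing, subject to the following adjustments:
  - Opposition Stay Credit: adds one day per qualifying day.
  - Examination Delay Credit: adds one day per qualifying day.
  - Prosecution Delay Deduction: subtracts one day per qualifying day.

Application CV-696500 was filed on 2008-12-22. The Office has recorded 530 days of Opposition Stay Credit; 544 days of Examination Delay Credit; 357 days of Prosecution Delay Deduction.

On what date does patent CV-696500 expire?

December 9, 2035

Base term: filing date + 25 years → 22 December 2033.
Opposition Stay Credit: +530 days → 5 June 2035.
Examination Delay Credit: +544 days → 30 November 2036.
Prosecution Delay Deduction: −357 days → 9 December 2035.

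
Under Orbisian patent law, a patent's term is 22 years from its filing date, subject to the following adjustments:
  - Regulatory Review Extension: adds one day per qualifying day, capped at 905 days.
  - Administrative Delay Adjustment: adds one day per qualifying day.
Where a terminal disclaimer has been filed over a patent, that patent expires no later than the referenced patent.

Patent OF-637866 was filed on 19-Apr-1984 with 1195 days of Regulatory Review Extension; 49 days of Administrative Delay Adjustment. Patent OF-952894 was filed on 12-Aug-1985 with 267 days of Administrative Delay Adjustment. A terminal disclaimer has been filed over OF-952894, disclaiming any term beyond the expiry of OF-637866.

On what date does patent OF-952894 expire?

2008-05-05

Natural term of OF-952894:
  Base: filing + 22 years → 12 August 2007.
  Administrative Delay Adjustment: +267 days → 5 May 2008.
Expiry of referenced patent OF-637866:
  Base: filing + 22 years → 19 April 2006.
  Regulatory Review Extension: 1195 days claimed exceeds the 905-day cap, so +905 days → 10 October 2008.
  Administrative Delay Adjustment: +49 days → 28 November 2008.
Terminal disclaimer: OF-952894 expires on the earlier of 5 May 2008 and 28 November 2008.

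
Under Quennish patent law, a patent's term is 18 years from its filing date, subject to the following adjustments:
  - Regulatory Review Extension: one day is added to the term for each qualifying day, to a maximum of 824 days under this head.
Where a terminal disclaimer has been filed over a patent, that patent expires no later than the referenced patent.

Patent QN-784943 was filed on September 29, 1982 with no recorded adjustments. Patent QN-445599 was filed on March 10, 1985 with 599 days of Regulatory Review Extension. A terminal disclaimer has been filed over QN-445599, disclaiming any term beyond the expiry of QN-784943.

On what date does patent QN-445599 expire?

Natural term of QN-445599:
  Base: filing + 18 years → 10 March 2003.
  Regulatory Review Extension: 599 days (within the 824-day cap) → +599 days → 29 October 2004.
Expiry of referenced patent QN-784943:
  Base: filing + 18 years → 29 September 2000.
Terminal disclaimer: QN-445599 expires on the earlier of 29 October 2004 and 29 September 2000.

September 29, 2000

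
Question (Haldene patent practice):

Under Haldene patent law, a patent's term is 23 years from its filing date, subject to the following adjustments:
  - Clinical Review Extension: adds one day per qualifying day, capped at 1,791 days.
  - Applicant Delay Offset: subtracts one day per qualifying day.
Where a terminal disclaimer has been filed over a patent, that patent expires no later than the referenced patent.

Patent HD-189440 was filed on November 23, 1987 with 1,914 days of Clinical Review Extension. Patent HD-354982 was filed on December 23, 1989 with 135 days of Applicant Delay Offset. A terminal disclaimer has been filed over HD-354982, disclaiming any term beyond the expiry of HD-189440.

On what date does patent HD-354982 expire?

Natural term of HD-354982:
  Base: filing + 23 years → 23 December 2012.
  Applicant Delay Offset: −135 days → 10 August 2012.
Expiry of referenced patent HD-189440:
  Base: filing + 23 years → 23 November 2010.
  Clinical Review Extension: 1914 days claimed exceeds the 1791-day cap, so +1791 days → 19 October 2015.
Terminal disclaimer: HD-354982 expires on the earlier of 10 August 2012 and 19 October 2015.

August 10, 2012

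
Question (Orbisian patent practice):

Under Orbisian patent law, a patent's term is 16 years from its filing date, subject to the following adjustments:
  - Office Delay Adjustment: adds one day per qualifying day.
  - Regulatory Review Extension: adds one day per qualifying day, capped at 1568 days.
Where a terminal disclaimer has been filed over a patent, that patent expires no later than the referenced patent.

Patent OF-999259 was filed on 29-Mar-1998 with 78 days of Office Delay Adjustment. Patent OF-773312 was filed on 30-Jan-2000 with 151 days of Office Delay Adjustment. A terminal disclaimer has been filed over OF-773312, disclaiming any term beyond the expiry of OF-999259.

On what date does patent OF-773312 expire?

Natural term of OF-773312:
  Base: filing + 16 years → 30 January 2016.
  Office Delay Adjustment: +151 days → 29 June 2016.
Expiry of referenced patent OF-999259:
  Base: filing + 16 years → 29 March 2014.
  Office Delay Adjustment: +78 days → 15 June 2014.
Terminal disclaimer: OF-773312 expires on the earlier of 29 June 2016 and 15 June 2014.

June 15, 2014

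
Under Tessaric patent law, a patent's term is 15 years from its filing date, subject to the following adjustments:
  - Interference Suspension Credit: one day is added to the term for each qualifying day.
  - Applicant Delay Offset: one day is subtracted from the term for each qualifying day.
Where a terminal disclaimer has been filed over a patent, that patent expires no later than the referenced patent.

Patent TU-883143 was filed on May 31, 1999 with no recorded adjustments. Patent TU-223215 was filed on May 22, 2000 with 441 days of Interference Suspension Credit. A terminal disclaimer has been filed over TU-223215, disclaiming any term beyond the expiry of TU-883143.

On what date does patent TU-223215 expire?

May 31, 2014

Natural term of TU-223215:
  Base: filing + 15 years → 22 May 2015.
  Interference Suspension Credit: +441 days → 5 August 2016.
Expiry of referenced patent TU-883143:
  Base: filing + 15 years → 31 May 2014.
Terminal disclaimer: TU-223215 expires on the earlier of 5 August 2016 and 31 May 2014.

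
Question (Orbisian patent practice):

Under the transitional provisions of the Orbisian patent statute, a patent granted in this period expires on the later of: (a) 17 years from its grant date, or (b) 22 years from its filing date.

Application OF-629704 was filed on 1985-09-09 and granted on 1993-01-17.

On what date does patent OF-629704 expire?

2010-01-17

(a) grant + 17 years → 17 January 2010.
(b) filing + 22 years → 9 September 2007.
Later of the two: 17 January 2010.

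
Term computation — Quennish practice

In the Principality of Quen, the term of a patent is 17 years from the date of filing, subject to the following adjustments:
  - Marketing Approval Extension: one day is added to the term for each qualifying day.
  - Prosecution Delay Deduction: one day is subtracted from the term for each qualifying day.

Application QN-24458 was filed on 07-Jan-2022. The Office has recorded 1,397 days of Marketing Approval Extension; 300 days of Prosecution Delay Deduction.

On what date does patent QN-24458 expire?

Base term: filing date + 17 years → 7 January 2039.
Marketing Approval Extension: +1397 days → 4 November 2042.
Prosecution Delay Deduction: −300 days → 8 January 2042.

January 8, 2042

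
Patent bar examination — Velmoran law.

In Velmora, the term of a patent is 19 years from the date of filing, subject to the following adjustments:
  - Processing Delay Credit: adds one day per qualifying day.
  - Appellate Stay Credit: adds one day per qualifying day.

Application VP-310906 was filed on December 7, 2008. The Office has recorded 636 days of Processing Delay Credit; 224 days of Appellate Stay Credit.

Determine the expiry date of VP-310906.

April 15, 2030

Base term: filing date + 19 years → 7 December 2027.
Processing Delay Credit: +636 days → 3 September 2029.
Appellate Stay Credit: +224 days → 15 April 2030.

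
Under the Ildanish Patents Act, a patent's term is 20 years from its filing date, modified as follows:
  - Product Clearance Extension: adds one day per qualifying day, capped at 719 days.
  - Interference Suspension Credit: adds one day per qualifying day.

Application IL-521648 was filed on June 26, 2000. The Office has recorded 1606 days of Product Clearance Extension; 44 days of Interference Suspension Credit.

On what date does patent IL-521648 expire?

2022-07-29

Base term: filing date + 20 years → 26 June 2020.
Product Clearance Extension: 1606 days claimed exceeds the 719-day cap, so +719 days → 15 June 2022.
Interference Suspension Credit: +44 days → 29 July 2022.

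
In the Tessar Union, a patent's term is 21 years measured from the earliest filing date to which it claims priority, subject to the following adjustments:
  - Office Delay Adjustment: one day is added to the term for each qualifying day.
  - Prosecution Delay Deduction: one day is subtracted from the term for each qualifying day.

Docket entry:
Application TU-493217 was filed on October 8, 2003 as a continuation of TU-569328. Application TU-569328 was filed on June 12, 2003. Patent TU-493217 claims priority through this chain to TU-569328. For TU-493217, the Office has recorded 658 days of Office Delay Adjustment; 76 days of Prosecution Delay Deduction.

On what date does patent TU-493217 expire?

Earliest priority filing: 12 June 2003.
Base term: 12 June 2003 + 21 years → 12 June 2024.
Office Delay Adjustment: +658 days → 1 April 2026.
Prosecution Delay Deduction: −76 days → 15 January 2026.

January 15, 2026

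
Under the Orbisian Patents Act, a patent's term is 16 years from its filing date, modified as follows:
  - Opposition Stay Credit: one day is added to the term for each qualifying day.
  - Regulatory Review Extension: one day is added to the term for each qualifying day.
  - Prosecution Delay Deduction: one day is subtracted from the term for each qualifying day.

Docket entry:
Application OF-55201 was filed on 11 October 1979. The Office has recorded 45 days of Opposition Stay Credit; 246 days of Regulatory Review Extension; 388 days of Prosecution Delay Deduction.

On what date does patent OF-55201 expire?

Base term: filing date + 16 years → 11 October 1995.
Opposition Stay Credit: +45 days → 25 November 1995.
Regulatory Review Extension: +246 days → 28 July 1996.
Prosecution Delay Deduction: −388 days → 6 July 1995.

July 6, 1995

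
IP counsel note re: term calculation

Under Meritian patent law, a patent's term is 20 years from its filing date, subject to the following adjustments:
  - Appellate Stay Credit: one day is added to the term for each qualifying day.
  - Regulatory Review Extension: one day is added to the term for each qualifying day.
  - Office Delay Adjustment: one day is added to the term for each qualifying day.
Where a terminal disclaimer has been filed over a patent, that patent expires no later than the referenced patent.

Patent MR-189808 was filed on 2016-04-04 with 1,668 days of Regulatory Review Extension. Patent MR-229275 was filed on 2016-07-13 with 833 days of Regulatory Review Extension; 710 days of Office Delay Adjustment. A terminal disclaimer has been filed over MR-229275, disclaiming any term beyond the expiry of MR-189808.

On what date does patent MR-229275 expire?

Natural term of MR-229275:
  Base: filing + 20 years → 13 July 2036.
  Regulatory Review Extension: +833 days → 24 October 2038.
  Office Delay Adjustment: +710 days → 3 October 2040.
Expiry of referenced patent MR-189808:
  Base: filing + 20 years → 4 April 2036.
  Regulatory Review Extension: +1668 days → 28 October 2040.
Terminal disclaimer: MR-229275 expires on the earlier of 3 October 2040 and 28 October 2040.

2040-10-03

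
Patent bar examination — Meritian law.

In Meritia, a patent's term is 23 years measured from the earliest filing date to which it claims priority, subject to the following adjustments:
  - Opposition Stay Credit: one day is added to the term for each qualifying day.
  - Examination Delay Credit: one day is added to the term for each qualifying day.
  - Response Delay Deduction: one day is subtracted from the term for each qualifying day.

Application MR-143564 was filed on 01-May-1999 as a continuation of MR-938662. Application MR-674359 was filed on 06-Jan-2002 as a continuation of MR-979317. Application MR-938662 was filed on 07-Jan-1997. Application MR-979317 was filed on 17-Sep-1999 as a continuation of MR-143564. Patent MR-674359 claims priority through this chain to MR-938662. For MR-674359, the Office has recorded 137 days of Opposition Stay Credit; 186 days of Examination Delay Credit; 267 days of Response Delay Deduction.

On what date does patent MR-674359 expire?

March 3, 2020

Earliest priority filing: 7 January 1997.
Base term: 7 January 1997 + 23 years → 7 January 2020.
Opposition Stay Credit: +137 days → 23 May 2020.
Examination Delay Credit: +186 days → 25 November 2020.
Response Delay Deduction: −267 days → 3 March 2020.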